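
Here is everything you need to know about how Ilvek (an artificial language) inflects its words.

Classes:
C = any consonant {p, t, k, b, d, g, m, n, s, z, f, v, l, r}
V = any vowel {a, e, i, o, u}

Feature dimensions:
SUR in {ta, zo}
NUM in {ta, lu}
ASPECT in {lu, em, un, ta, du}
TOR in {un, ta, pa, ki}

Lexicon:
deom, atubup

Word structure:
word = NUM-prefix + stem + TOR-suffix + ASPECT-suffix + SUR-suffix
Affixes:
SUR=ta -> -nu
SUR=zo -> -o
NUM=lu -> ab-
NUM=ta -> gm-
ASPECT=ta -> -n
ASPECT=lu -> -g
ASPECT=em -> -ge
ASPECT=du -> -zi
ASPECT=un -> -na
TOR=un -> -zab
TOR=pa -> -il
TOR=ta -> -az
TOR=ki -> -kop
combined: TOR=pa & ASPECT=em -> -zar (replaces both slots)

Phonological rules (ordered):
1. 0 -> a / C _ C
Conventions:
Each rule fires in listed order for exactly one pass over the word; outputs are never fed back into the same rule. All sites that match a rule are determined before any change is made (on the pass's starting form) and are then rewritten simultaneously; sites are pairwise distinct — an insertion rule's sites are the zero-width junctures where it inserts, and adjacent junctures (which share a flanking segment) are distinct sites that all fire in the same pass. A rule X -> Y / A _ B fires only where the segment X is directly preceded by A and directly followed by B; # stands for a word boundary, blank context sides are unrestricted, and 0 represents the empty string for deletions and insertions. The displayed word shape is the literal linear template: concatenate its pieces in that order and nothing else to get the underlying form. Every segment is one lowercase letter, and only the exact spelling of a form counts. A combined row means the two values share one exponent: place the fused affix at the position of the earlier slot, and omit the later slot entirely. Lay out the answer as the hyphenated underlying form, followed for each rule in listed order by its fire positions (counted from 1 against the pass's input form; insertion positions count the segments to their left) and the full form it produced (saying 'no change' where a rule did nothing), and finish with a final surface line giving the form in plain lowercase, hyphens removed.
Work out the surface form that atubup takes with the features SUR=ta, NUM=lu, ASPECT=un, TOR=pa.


underlying: ab-atubup-il-na-nu
1. 0 -> a / C _ C: inserts after position(s) 10: abatubupilananu
surface: abatubupilananu


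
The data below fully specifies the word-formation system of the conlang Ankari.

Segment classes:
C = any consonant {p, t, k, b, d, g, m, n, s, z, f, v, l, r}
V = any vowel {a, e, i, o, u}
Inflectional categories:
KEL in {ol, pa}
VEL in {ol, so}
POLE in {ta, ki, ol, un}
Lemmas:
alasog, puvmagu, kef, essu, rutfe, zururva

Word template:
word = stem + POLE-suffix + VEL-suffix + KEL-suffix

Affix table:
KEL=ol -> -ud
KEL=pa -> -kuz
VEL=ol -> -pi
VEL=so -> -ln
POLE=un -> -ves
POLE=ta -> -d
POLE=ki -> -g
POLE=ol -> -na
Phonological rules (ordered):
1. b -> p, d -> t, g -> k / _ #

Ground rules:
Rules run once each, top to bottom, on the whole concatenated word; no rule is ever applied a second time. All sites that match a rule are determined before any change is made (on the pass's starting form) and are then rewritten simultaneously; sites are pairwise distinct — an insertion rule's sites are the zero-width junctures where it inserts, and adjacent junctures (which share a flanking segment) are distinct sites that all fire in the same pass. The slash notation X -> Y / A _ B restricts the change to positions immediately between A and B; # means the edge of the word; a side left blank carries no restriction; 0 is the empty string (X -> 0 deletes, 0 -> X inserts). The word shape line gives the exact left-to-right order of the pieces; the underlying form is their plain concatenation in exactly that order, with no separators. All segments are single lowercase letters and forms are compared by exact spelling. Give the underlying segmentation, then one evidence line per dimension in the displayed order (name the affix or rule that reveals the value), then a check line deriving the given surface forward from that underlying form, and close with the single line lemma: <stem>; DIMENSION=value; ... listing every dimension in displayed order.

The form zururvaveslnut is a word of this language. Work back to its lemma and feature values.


underlying: zururva-ves-ln-ud
KEL=ol - signalled by the affix -ud
VEL=so - signalled by the affix -ln
POLE=un - signalled by the affix -ves
check: zururvaveslnud -> zururvaveslnut
lemma: zururva; KEL=ol; VEL=so; POLE=un


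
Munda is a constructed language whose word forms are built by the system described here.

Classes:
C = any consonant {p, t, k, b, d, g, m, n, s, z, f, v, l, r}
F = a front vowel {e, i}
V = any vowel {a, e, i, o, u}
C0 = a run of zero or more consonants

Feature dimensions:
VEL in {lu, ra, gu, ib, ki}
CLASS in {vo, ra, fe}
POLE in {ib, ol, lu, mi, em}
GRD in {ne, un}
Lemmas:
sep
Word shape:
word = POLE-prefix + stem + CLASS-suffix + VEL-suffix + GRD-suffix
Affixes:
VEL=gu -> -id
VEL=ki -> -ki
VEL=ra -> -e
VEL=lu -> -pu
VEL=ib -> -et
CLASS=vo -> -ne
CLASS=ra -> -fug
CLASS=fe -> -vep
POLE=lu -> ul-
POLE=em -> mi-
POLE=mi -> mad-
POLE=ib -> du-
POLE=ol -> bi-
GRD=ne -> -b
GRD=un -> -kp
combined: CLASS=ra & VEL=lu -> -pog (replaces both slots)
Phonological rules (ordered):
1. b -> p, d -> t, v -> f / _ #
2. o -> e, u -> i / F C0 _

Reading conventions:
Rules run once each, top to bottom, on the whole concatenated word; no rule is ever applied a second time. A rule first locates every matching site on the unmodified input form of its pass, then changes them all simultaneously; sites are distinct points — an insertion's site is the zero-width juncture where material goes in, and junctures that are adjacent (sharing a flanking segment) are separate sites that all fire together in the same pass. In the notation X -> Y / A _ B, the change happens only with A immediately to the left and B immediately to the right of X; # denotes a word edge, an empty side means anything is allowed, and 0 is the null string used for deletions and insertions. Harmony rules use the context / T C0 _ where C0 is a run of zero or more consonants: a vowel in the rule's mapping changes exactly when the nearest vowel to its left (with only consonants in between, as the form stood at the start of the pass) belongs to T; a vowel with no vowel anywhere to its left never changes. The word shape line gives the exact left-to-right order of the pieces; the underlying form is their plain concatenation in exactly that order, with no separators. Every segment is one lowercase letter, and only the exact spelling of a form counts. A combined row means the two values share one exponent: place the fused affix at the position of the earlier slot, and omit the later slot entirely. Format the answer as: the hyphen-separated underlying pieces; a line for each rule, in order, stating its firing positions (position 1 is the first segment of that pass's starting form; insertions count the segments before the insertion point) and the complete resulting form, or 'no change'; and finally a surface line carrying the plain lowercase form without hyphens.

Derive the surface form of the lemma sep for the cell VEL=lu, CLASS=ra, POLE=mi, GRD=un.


underlying: mad-sep-pog-kp
1. b -> p, d -> t, v -> f / _ #: no change
2. o -> e, u -> i / F C0 _: fires at position(s) 8: madseppegkp
surface: madseppegkp


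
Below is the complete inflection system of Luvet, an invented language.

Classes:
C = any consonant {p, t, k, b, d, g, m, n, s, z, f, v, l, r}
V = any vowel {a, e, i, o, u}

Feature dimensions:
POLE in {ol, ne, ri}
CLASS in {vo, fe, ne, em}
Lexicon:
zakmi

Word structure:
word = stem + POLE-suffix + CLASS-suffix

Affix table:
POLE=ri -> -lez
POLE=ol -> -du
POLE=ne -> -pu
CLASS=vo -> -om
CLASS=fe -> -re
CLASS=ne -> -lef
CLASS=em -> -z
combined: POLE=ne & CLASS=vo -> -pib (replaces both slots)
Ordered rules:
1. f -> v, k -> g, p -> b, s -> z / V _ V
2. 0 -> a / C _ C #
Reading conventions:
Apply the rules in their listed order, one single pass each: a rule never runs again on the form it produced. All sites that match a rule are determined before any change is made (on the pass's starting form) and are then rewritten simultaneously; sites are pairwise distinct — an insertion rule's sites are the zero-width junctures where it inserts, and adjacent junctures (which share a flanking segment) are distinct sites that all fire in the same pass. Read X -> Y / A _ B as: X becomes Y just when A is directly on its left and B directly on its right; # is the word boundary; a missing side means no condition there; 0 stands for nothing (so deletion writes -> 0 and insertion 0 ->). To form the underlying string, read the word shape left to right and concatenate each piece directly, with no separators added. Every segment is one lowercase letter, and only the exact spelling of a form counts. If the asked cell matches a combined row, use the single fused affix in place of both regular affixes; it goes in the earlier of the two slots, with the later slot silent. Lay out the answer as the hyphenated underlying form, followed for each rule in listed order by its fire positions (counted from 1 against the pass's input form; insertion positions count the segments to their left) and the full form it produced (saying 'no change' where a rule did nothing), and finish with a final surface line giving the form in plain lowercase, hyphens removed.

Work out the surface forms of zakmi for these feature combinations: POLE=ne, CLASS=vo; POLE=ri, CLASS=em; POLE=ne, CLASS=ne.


cell POLE=ne, CLASS=vo:
underlying: zakmi-pib
1. f -> v, k -> g, p -> b, s -> z / V _ V: fires at position(s) 6: zakmibib
2. 0 -> a / C _ C #: no change
surface: zakmibib

cell POLE=ri, CLASS=em:
underlying: zakmi-lez-z
1. f -> v, k -> g, p -> b, s -> z / V _ V: no change
2. 0 -> a / C _ C #: inserts after position(s) 8: zakmilezaz
surface: zakmilezaz

cell POLE=ne, CLASS=ne:
underlying: zakmi-pu-lef
1. f -> v, k -> g, p -> b, s -> z / V _ V: fires at position(s) 6: zakmibulef
2. 0 -> a / C _ C #: no change
surface: zakmibulef


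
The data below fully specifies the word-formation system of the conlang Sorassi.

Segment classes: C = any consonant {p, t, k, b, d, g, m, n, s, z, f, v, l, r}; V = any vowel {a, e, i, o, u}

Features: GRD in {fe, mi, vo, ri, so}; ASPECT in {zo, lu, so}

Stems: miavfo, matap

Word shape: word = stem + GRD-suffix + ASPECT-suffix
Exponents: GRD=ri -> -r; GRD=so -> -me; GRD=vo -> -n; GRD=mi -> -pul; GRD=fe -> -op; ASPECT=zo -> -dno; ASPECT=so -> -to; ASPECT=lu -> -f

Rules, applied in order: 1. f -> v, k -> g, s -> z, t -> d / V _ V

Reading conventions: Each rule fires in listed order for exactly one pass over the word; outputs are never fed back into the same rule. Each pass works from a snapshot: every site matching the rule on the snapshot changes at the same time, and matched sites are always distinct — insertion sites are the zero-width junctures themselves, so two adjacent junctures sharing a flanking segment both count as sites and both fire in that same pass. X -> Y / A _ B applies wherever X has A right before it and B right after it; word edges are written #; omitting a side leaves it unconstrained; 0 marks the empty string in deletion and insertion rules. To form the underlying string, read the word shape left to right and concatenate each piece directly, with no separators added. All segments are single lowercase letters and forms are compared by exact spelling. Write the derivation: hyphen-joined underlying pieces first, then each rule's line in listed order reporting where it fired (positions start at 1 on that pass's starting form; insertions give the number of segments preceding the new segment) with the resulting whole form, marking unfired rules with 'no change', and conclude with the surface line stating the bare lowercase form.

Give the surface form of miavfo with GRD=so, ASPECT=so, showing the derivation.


underlying: miavfo-me-to
1. f -> v, k -> g, s -> z, t -> d / V _ V: fires at position(s) 9: miavfomedo
surface: miavfomedo


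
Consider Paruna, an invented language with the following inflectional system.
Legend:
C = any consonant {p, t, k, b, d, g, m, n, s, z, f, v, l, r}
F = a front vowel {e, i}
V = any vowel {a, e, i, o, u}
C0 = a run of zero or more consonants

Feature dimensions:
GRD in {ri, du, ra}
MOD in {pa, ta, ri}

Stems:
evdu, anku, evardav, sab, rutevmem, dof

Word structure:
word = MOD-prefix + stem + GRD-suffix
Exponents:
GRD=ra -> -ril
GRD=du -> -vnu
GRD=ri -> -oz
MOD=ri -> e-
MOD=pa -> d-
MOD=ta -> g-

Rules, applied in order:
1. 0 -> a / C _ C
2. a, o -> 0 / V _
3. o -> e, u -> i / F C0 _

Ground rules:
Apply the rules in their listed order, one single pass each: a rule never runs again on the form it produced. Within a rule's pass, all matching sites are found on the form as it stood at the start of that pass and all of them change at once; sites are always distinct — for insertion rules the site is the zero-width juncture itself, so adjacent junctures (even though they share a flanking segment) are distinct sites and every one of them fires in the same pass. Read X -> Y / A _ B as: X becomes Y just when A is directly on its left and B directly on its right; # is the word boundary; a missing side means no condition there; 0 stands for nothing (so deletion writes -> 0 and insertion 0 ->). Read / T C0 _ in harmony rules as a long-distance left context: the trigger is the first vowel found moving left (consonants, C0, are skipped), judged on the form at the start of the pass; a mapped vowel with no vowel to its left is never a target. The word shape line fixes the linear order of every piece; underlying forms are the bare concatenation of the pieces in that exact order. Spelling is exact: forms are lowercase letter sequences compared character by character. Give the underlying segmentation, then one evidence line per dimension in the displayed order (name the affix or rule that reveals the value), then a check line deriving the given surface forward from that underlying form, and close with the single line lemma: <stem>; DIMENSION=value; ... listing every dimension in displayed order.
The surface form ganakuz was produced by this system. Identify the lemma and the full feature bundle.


underlying: g-anku-oz
GRD=ri - signalled by the affix -oz
MOD=ta - signalled by the affix g-
check: gankuoz -> ganakuoz -> ganakuz -> ganakuz
lemma: anku; GRD=ri; MOD=ta


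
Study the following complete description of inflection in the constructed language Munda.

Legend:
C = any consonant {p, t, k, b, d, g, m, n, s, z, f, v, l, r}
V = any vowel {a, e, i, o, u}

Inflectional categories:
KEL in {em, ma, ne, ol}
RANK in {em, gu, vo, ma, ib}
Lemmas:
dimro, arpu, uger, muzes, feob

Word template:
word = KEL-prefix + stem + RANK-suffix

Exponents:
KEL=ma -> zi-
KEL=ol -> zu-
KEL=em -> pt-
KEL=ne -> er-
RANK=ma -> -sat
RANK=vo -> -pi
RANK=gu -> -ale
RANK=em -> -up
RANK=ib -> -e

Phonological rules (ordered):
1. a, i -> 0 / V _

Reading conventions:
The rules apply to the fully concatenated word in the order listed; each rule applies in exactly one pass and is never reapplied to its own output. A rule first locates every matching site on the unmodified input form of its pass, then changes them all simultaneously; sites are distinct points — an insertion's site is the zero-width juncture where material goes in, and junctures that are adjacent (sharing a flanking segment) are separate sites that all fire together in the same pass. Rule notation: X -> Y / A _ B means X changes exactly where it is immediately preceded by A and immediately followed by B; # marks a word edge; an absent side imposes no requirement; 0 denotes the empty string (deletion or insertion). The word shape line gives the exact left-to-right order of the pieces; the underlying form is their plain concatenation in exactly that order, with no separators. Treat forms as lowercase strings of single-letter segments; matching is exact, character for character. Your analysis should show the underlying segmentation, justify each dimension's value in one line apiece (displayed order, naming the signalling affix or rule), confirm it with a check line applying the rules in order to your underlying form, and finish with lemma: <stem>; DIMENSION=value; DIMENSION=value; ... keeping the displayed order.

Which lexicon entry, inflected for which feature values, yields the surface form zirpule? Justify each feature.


underlying: zi-arpu-ale
KEL=ma - signalled by the affix zi-
RANK=gu - signalled by the affix -ale
check: ziarpuale -> zirpule
lemma: arpu; KEL=ma; RANK=gu


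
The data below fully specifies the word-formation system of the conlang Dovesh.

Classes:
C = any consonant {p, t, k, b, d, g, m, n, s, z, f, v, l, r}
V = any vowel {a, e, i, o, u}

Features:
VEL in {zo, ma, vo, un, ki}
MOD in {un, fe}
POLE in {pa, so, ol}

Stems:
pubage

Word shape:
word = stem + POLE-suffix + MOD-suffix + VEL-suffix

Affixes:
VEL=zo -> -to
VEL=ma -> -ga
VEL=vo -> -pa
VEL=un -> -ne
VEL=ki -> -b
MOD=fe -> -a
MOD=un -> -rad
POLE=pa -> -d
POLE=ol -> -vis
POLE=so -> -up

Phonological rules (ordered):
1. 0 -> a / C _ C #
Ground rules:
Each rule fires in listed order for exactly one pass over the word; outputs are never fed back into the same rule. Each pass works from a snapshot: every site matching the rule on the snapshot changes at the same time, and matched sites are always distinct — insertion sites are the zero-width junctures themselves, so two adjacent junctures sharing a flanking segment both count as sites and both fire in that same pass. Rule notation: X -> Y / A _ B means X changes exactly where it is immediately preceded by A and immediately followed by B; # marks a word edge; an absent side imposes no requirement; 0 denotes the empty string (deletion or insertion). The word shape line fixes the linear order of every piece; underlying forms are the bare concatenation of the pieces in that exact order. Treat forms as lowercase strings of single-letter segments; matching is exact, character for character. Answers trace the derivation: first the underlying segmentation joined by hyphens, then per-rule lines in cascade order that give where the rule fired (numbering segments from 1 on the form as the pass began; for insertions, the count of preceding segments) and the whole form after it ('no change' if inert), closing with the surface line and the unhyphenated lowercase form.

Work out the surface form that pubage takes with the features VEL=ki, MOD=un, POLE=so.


underlying: pubage-up-rad-b
1. 0 -> a / C _ C #: inserts after position(s) 11: pubageupradab
surface: pubageupradab


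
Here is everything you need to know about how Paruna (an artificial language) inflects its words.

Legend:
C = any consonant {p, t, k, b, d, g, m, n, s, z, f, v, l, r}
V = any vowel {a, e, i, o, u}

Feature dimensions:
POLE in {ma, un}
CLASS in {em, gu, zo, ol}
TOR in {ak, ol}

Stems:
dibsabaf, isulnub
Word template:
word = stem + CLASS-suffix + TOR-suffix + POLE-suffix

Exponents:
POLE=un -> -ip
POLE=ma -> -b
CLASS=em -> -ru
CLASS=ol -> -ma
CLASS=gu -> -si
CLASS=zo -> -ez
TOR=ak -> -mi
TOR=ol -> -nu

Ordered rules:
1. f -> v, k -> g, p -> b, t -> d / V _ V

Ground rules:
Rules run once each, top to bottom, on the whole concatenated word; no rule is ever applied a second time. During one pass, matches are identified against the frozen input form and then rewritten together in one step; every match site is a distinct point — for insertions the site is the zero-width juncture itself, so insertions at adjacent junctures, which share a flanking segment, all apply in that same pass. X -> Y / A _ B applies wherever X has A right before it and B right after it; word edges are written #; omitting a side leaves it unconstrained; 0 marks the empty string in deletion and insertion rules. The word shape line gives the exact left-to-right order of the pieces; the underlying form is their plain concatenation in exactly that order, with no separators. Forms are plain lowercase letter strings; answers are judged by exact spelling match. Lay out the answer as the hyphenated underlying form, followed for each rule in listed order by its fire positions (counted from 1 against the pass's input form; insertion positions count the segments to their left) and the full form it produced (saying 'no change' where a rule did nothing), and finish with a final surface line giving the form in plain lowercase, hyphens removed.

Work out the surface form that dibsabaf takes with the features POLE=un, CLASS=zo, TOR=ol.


underlying: dibsabaf-ez-nu-ip
1. f -> v, k -> g, p -> b, t -> d / V _ V: fires at position(s) 8: dibsabaveznuip
surface: dibsabaveznuip


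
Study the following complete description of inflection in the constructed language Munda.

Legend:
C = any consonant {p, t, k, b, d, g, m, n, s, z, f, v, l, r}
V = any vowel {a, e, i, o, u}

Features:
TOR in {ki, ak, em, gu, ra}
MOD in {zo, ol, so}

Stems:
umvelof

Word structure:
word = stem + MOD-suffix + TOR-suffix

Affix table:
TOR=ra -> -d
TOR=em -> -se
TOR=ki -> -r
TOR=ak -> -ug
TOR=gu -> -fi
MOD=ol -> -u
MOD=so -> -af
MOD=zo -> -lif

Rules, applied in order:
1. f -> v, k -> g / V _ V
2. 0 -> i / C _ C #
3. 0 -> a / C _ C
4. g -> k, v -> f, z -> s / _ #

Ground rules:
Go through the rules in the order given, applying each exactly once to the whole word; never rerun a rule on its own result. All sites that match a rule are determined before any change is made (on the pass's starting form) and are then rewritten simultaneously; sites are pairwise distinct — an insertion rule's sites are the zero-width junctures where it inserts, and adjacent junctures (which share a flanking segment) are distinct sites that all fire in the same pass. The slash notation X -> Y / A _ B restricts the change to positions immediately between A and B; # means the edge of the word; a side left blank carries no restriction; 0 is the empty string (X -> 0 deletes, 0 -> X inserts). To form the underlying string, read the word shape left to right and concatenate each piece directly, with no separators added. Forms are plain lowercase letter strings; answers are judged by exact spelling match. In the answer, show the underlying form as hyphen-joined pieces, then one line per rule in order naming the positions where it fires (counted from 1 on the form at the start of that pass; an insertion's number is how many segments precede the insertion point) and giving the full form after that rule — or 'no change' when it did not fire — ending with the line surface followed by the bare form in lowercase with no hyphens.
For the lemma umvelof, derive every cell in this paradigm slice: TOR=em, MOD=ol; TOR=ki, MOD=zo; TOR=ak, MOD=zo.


cell TOR=em, MOD=ol:
underlying: umvelof-u-se
1. f -> v, k -> g / V _ V: fires at position(s) 7: umvelovuse
2. 0 -> i / C _ C #: no change
3. 0 -> a / C _ C: inserts after position(s) 2: umavelovuse
4. g -> k, v -> f, z -> s / _ #: no change
surface: umavelovuse

cell TOR=ki, MOD=zo:
underlying: umvelof-lif-r
1. f -> v, k -> g / V _ V: no change
2. 0 -> i / C _ C #: inserts after position(s) 10: umveloflifir
3. 0 -> a / C _ C: inserts after position(s) 2, 7: umavelofalifir
4. g -> k, v -> f, z -> s / _ #: no change
surface: umavelofalifir

cell TOR=ak, MOD=zo:
underlying: umvelof-lif-ug
1. f -> v, k -> g / V _ V: fires at position(s) 10: umveloflivug
2. 0 -> i / C _ C #: no change
3. 0 -> a / C _ C: inserts after position(s) 2, 7: umavelofalivug
4. g -> k, v -> f, z -> s / _ #: fires at position(s) 14: umavelofalivuk
surface: umavelofalivuk


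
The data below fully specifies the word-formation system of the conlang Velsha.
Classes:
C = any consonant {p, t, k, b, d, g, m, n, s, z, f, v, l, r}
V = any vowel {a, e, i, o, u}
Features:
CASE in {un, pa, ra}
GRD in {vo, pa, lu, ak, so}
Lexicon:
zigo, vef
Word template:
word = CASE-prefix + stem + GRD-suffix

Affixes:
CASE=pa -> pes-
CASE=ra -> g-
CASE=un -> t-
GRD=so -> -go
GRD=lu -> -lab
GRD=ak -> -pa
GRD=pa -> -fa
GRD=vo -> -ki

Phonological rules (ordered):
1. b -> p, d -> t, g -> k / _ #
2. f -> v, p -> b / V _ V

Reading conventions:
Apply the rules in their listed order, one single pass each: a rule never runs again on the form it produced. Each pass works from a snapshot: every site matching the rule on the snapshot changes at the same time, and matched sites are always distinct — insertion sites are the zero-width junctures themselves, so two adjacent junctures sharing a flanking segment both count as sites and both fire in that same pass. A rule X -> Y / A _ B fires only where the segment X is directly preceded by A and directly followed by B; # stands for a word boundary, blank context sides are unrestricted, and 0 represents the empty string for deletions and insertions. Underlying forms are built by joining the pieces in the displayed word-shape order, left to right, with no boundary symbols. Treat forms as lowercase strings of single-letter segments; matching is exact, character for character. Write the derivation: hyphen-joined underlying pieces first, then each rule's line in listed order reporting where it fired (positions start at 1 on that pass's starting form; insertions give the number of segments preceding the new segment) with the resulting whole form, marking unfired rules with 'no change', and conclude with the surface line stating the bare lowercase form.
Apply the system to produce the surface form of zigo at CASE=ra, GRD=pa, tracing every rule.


underlying: g-zigo-fa
1. b -> p, d -> t, g -> k / _ #: no change
2. f -> v, p -> b / V _ V: fires at position(s) 6: gzigova
surface: gzigova


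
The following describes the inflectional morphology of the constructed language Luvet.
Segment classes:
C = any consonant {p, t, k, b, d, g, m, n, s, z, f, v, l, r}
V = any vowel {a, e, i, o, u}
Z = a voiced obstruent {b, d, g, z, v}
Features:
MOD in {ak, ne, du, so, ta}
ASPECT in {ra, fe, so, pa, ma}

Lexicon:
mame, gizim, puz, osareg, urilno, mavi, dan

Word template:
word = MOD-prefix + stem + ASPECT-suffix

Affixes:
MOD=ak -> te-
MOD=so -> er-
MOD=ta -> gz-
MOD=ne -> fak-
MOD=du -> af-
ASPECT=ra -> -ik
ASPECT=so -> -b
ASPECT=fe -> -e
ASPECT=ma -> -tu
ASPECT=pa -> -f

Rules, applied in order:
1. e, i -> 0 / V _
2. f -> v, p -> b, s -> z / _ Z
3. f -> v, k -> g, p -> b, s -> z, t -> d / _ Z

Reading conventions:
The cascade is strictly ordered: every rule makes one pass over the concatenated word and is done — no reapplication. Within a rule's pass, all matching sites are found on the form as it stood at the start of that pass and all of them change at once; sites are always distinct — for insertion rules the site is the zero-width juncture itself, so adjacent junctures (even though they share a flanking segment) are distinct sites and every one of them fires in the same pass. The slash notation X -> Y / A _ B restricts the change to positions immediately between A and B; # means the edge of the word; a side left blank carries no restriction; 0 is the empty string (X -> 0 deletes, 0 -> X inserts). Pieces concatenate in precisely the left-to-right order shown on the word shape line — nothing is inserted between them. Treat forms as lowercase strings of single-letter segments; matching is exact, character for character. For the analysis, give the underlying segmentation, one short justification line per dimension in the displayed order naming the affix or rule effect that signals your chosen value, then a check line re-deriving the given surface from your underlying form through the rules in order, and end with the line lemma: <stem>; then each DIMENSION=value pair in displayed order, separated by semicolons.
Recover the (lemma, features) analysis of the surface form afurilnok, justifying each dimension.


underlying: af-urilno-ik
MOD=du - signalled by the affix af-
ASPECT=ra - signalled by the affix -ik
check: afurilnoik -> afurilnok -> afurilnok -> afurilnok
lemma: urilno; MOD=du; ASPECT=ra


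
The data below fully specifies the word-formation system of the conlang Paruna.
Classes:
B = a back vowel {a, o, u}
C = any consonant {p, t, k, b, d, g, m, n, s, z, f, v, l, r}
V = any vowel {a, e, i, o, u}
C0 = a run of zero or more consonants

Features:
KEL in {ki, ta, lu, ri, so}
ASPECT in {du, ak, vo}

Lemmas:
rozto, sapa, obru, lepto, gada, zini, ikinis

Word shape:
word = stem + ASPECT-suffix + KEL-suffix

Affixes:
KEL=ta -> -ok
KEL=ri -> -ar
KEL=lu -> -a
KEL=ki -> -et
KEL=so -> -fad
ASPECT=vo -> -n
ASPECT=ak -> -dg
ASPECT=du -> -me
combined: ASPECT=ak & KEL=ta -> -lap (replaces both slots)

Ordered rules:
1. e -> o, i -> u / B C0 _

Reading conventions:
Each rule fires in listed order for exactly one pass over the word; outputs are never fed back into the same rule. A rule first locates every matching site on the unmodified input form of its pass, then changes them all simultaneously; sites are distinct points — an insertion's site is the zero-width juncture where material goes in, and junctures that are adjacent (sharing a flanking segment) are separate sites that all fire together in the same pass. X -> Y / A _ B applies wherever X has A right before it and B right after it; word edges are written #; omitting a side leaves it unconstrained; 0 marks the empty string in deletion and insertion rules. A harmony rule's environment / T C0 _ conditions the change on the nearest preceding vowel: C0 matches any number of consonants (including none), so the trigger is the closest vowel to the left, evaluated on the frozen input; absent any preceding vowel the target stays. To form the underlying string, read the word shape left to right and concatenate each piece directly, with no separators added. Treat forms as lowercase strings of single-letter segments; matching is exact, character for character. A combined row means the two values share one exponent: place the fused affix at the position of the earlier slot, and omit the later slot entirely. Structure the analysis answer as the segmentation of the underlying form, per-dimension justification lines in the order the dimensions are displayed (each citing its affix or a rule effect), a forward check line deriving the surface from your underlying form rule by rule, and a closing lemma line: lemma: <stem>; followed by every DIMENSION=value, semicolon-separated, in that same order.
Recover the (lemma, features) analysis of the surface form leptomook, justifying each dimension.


underlying: lepto-me-ok
KEL=ta - signalled by the affix -ok
ASPECT=du - signalled by the affix -me
check: leptomeok -> leptomook
lemma: lepto; KEL=ta; ASPECT=du


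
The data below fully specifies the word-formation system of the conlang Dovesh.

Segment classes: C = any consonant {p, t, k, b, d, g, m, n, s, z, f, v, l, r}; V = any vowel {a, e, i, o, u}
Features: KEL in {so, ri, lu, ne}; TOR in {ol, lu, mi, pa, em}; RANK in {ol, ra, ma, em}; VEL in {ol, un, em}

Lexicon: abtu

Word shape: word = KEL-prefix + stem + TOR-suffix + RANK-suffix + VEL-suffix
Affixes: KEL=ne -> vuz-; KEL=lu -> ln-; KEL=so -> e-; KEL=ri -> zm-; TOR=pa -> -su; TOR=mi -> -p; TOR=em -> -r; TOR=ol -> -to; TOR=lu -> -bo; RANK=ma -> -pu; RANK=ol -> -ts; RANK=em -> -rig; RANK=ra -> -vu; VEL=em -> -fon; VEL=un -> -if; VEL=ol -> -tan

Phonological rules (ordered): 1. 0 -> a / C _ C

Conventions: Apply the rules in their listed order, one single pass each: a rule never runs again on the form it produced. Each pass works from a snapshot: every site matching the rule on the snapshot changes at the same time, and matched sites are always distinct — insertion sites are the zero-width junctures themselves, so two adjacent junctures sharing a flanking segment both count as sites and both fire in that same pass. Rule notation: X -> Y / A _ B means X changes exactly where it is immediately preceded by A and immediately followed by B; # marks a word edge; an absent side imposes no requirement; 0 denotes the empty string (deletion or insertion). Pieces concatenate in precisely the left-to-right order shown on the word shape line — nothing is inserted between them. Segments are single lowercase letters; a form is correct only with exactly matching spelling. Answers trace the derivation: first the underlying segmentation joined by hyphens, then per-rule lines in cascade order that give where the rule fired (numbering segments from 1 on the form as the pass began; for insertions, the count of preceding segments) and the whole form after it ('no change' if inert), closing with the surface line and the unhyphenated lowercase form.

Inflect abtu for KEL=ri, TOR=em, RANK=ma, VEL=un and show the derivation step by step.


underlying: zm-abtu-r-pu-if
1. 0 -> a / C _ C: inserts after position(s) 1, 4, 7: zamabaturapuif
surface: zamabaturapuif


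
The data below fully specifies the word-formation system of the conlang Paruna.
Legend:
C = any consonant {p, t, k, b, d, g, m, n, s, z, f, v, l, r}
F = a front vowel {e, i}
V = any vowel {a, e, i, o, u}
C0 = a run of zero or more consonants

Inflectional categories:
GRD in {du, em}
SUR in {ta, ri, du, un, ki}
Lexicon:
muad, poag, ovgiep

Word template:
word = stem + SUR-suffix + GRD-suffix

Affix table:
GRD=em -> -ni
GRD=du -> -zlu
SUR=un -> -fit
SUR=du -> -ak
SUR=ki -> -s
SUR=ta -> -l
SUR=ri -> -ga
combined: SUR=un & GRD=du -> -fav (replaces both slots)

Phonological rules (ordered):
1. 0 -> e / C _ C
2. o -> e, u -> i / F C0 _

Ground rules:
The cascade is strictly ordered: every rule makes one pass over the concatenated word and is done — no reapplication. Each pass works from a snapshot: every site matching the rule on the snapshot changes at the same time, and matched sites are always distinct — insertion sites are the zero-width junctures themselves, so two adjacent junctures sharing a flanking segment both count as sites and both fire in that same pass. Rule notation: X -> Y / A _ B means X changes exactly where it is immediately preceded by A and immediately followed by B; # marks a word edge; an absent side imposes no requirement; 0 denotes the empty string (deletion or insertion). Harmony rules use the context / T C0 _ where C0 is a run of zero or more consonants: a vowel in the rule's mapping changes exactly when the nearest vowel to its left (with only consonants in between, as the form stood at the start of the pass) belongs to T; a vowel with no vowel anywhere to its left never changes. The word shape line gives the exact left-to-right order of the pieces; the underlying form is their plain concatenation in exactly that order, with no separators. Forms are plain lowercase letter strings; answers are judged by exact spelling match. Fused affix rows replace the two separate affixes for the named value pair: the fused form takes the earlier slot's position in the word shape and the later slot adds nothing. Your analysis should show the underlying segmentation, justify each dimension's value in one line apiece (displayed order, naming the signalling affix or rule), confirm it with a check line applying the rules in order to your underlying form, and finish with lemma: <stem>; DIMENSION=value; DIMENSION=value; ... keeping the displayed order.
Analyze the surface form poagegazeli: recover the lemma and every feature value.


underlying: poag-ga-zlu
GRD=du - signalled by the affix -zlu
SUR=ri - signalled by the affix -ga
check: poaggazlu -> poagegazelu -> poagegazeli
lemma: poag; GRD=du; SUR=ri


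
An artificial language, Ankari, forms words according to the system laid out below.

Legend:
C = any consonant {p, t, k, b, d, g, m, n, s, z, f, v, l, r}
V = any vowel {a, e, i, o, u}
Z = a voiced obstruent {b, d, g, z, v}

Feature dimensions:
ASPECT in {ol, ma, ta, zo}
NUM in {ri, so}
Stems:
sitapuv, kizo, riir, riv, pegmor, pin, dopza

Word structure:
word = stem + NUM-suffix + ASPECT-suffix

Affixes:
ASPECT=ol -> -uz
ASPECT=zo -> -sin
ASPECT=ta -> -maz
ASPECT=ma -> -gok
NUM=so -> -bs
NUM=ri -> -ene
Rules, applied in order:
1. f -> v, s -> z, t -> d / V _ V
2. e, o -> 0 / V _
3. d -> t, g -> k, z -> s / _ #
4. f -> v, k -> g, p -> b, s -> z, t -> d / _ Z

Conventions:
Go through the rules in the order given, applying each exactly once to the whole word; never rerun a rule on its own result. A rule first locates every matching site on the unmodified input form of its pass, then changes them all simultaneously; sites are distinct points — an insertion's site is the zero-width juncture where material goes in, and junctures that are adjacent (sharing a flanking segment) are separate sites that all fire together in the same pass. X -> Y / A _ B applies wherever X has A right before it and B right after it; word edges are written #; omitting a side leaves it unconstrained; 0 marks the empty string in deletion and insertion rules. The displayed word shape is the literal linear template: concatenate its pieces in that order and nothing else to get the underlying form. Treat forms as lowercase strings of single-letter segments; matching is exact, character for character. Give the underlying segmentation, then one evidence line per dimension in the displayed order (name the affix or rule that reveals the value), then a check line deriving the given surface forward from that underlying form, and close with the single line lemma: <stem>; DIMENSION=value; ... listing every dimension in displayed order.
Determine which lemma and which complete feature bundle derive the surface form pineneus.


underlying: pin-ene-uz
ASPECT=ol - signalled by the affix -uz
NUM=ri - signalled by the affix -ene
check: pineneuz -> pineneuz -> pineneuz -> pineneus -> pineneus
lemma: pin; ASPECT=ol; NUM=ri


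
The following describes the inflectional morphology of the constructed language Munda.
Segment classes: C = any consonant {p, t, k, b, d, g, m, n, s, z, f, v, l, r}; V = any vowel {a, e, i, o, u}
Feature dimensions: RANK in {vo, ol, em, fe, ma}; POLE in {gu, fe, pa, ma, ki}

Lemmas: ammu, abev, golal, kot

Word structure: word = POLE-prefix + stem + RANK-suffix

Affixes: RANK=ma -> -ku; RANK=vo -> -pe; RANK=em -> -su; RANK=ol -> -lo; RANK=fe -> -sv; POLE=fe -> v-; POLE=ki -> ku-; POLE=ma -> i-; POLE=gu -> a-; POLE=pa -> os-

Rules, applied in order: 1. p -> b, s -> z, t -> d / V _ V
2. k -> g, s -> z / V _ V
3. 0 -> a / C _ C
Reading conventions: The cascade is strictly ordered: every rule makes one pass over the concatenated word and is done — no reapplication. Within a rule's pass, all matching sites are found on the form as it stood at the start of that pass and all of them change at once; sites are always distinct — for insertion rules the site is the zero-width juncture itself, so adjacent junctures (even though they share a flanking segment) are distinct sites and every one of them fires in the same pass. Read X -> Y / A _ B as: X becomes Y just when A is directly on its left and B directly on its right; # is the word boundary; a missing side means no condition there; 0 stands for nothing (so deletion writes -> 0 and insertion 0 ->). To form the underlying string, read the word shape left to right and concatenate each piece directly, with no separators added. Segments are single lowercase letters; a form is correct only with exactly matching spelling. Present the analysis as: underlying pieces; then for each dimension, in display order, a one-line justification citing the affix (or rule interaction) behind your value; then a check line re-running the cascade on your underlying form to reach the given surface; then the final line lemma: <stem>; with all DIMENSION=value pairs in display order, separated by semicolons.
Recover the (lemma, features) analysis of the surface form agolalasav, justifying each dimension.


underlying: a-golal-sv
RANK=fe - signalled by the affix -sv
POLE=gu - signalled by the affix a-
check: agolalsv -> agolalsv -> agolalsv -> agolalasav
lemma: golal; RANK=fe; POLE=gu


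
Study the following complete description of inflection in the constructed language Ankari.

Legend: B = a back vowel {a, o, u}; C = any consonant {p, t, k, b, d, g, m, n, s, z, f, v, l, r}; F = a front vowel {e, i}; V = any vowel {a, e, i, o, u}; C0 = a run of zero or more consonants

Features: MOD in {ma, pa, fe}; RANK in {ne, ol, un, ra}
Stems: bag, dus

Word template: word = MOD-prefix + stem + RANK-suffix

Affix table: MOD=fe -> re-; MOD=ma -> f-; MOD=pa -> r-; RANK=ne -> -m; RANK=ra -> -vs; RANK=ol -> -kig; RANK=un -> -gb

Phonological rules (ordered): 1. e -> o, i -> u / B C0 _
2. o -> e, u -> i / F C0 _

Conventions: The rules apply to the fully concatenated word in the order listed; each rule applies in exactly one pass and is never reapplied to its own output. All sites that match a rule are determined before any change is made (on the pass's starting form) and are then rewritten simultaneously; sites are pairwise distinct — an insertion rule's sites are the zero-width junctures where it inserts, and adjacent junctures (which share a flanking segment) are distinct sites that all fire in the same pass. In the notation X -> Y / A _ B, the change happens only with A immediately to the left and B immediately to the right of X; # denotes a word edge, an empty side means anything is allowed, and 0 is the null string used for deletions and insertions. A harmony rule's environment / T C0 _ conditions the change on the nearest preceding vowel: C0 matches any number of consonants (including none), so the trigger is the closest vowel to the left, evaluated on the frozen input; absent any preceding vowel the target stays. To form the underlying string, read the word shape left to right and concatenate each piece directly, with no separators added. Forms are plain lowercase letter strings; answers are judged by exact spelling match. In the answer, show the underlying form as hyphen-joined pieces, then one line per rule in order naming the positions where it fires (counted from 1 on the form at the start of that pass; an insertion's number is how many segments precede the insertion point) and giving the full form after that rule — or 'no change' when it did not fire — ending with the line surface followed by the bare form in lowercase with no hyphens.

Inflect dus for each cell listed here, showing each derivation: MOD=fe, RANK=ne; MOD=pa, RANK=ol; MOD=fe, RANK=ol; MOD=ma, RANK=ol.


cell MOD=fe, RANK=ne:
underlying: re-dus-m
1. e -> o, i -> u / B C0 _: no change
2. o -> e, u -> i / F C0 _: fires at position(s) 4: redism
surface: redism

cell MOD=pa, RANK=ol:
underlying: r-dus-kig
1. e -> o, i -> u / B C0 _: fires at position(s) 6: rduskug
2. o -> e, u -> i / F C0 _: no change
surface: rduskug

cell MOD=fe, RANK=ol:
underlying: re-dus-kig
1. e -> o, i -> u / B C0 _: fires at position(s) 7: reduskug
2. o -> e, u -> i / F C0 _: fires at position(s) 4: rediskug
surface: rediskug

cell MOD=ma, RANK=ol:
underlying: f-dus-kig
1. e -> o, i -> u / B C0 _: fires at position(s) 6: fduskug
2. o -> e, u -> i / F C0 _: no change
surface: fduskug
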